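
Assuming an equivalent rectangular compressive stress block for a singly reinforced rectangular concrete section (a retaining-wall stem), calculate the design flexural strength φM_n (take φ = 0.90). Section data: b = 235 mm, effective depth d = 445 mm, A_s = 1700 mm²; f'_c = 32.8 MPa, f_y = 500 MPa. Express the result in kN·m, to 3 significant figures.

T = A_s f_y = 1700 × 500 = 850000 N = 850 kN.
From C = T: a = T/(0.85 f'_c b) = 850000/(0.85 × 32.8 × 235) = 129.74 mm.
M_n = T(d − a/2) = 850 kN × (445 − 64.87) mm = 323.11 kN·m.
φM_n = 0.90 × 323.11 = 290.80 kN·m.

φM_n ≈ 291 kN·m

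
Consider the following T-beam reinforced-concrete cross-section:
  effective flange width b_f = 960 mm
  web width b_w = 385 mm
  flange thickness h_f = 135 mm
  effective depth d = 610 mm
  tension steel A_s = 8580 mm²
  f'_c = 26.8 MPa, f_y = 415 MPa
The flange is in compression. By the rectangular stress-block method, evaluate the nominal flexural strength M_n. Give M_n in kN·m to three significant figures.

M_n ≈ 1870 kN·m

Tension: T = A_s f_y = 8580 × 415 = 3560700 N.
Try a within the flange: a = T/(0.85 f'_c b_f) = 3560700/(0.85 × 26.8 × 960) = 162.82 mm.
a = 162.82 > h_f = 135 mm: the block extends into the web. Split into flange-overhang and web parts.
C_f = 0.85 f'_c (b_f − b_w) h_f = 0.85 × 26.8 × (960 − 385) × 135 = 1768298 N.
Remaining web compression depth: a_w = (T − C_f)/(0.85 f'_c b_w) = (3560700 − 1768298)/(0.85 × 26.8 × 385) = 204.37 mm.
M_n = C_f(d − h_f/2) + (T − C_f)(d − a_w/2) = 1768298 × (610 − 67.5) + 1792402 × (610 − 102.185) = 959.30 + 910.21 = 1869.51 × 10⁶ N·mm.
M_n = 1869.51 kN·m.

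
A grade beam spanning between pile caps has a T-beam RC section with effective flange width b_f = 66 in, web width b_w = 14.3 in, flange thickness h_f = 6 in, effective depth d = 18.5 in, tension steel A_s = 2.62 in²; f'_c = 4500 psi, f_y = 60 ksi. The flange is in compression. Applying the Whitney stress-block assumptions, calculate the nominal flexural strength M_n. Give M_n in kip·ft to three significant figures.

Tension: T = A_s f_y = 2.62 × 60 = 157.2 kips.
Try a within the flange: a = T/(0.85 f'_c b_f) = 157.2/(0.85 × 4.5 × 66) = 0.623 in.
Since a = 0.623 ≤ h_f = 6 in, the stress block lies entirely in the flange; analyse as a rectangular beam of width b_f.
M_n = T(d − a/2) = 157.2 × (18.5 − 0.3115) = 2859.2 kip·in.
M_n = 2859.2/12 = 238.27 kip·ft.

M_n ≈ 238 kip·ft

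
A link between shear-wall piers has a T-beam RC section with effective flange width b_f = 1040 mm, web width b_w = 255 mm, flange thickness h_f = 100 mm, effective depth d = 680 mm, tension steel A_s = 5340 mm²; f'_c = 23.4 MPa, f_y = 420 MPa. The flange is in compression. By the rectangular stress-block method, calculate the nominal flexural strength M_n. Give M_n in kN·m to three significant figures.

M_n ≈ 1400 kN·m

Tension: T = A_s f_y = 5340 × 420 = 2242800 N.
Try a within the flange: a = T/(0.85 f'_c b_f) = 2242800/(0.85 × 23.4 × 1040) = 108.42 mm.
a = 108.42 > h_f = 100 mm: the block extends into the web. Split into flange-overhang and web parts.
C_f = 0.85 f'_c (b_f − b_w) h_f = 0.85 × 23.4 × (1040 − 255) × 100 = 1561365 N.
Remaining web compression depth: a_w = (T − C_f)/(0.85 f'_c b_w) = (2242800 − 1561365)/(0.85 × 23.4 × 255) = 134.35 mm.
M_n = C_f(d − h_f/2) + (T − C_f)(d − a_w/2) = 1561365 × (680 − 50) + 681435 × (680 − 67.175) = 983.66 + 417.60 = 1401.26 × 10⁶ N·mm.
M_n = 1401.26 kN·m.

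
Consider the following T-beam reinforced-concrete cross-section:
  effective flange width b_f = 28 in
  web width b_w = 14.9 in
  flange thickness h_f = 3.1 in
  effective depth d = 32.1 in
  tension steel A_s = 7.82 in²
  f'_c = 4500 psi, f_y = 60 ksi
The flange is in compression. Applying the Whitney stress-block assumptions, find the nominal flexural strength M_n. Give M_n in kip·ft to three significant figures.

M_n ≈ 1160 kip·ft

Tension: T = A_s f_y = 7.82 × 60 = 469.2 kips.
Try a within the flange: a = T/(0.85 f'_c b_f) = 469.2/(0.85 × 4.5 × 28) = 4.381 in.
a = 4.381 > h_f = 3.1 in: the block extends into the web. Split into flange-overhang and web parts.
C_f = 0.85 f'_c (b_f − b_w) h_f = 0.85 × 4.5 × (28 − 14.9) × 3.1 = 155.3 kips.
Remaining web compression depth: a_w = (T − C_f)/(0.85 f'_c b_w) = (469.2 − 155.3)/(0.85 × 4.5 × 14.9) = 5.508 in.
M_n = C_f(d − h_f/2) + (T − C_f)(d − a_w/2) = 155.3 × (32.1 − 1.55) + 313.9 × (32.1 − 2.754) = 4744.4 + 9211.7 = 13956.1 kip·in.
M_n = 13956.1/12 = 1163.01 kip·ft.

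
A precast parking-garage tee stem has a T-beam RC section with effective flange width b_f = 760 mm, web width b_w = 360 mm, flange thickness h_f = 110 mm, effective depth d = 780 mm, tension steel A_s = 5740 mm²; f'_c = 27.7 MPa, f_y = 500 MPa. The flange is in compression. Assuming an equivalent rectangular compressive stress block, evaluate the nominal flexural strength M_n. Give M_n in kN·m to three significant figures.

M_n ≈ 1980 kN·m

Tension: T = A_s f_y = 5740 × 500 = 2870000 N.
Try a within the flange: a = T/(0.85 f'_c b_f) = 2870000/(0.85 × 27.7 × 760) = 160.39 mm.
a = 160.39 > h_f = 110 mm: the block extends into the web. Split into flange-overhang and web parts.
C_f = 0.85 f'_c (b_f − b_w) h_f = 0.85 × 27.7 × (760 − 360) × 110 = 1035980 N.
Remaining web compression depth: a_w = (T − C_f)/(0.85 f'_c b_w) = (2870000 − 1035980)/(0.85 × 27.7 × 360) = 216.37 mm.
M_n = C_f(d − h_f/2) + (T − C_f)(d − a_w/2) = 1035980 × (780 − 55) + 1834020 × (780 − 108.185) = 751.09 + 1232.12 = 1983.21 × 10⁶ N·mm.
M_n = 1983.21 kN·m.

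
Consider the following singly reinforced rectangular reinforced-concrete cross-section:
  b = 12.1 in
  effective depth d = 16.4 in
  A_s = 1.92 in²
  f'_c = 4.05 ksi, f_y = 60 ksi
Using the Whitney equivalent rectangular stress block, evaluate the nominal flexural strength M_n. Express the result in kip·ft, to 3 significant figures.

M_n ≈ 144 kip·ft

T = A_s f_y = 1.92 × 60 = 115.2 kips.
a = T/(0.85 f'_c b) = 115.2/(0.85 × 4.05 × 12.1) = 2.766 in.
M_n = T(d − a/2) = 115.2 × (16.4 − 1.383) = 1730.0 kip·in = 1730.0/12 = 144.17 kip·ft.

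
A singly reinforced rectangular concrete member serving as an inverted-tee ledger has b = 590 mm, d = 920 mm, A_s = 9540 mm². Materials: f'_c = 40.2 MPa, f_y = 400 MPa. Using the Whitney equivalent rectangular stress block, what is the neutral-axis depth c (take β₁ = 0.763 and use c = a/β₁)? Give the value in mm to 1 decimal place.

T = A_s f_y = 9540 × 400 = 3816000 N = 3816 kN.
Setting C = 0.85 f'_c a b equal to T: a = 3816000/(0.85 × 40.2 × 590) = 189.283 mm.
With β₁ = 0.763, c = a/β₁ = 189.283/0.763 = 248.1 mm.

c ≈ 248.1 mm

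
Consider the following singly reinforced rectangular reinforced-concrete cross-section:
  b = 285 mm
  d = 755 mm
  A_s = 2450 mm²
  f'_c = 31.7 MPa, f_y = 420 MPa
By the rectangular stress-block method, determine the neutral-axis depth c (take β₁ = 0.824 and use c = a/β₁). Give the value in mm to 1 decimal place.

T = A_s f_y = 2450 × 420 = 1029000 N = 1029 kN.
Setting C = 0.85 f'_c a b equal to T: a = 1029000/(0.85 × 31.7 × 285) = 133.996 mm.
With β₁ = 0.824, c = a/β₁ = 133.996/0.824 = 162.6 mm.

c ≈ 162.6 mm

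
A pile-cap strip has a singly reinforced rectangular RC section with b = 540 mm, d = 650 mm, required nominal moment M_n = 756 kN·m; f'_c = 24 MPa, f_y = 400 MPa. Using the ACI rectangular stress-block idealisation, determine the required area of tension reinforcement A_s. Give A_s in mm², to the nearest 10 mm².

With M_n = 0.85 f'_c a b (d − a/2), solve the quadratic for a:
a = d − √(d² − 2M_n/(0.85 f'_c b)) = 650 − √(650² − 2 × 756×10⁶/(0.85 × 24 × 540)) = 115.92 mm.
A_s = 0.85 f'_c a b / f_y = 0.85 × 24 × 115.92 × 540 / 400 = 3192.4 mm².

A_s ≈ 3190 mm²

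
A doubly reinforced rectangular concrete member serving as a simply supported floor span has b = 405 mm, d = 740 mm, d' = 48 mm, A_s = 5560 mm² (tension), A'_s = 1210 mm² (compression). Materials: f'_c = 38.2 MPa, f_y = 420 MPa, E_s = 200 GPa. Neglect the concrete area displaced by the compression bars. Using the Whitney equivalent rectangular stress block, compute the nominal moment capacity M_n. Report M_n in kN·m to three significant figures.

Assume both tension and compression steel yield.
Net tension couple steel: A_s − A'_s = 4350 mm².
a = (A_s − A'_s) f_y / (0.85 f'_c b) = 1827000/(0.85 × 38.2 × 405) = 138.93 mm.
c = a/β₁ = 138.93/0.777 = 178.80 mm; ε'_s = 0.003(c − d')/c = 0.0022 ≥ f_y/E_s = 0.0021, so compression steel does yield.
M_n = (A_s − A'_s) f_y (d − a/2) + A'_s f_y (d − d') = [1827000 × (740 − 69.465) + 508200 × (740 − 48)] × 10⁻⁶ = 1225.07 + 351.67 = 1576.74 kN·m.

M_n ≈ 1580 kN·m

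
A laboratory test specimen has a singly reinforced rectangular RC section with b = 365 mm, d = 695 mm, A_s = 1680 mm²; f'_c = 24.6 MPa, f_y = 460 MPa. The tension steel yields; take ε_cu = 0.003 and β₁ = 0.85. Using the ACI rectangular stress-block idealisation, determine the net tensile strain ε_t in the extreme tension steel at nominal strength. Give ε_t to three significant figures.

a = A_s f_y/(0.85 f'_c b) = 101.26 mm.
β₁ = 0.85, so c = a/β₁ = 101.26/0.85 = 119.13 mm.
From the linear strain diagram with ε_cu = 0.003: ε_t = 0.003 (d − c)/c = 0.003 × (695 − 119.13)/119.13 = 0.0145.
Since ε_t ≥ 0.005, the section is tension-controlled.

ε_t ≈ 0.0145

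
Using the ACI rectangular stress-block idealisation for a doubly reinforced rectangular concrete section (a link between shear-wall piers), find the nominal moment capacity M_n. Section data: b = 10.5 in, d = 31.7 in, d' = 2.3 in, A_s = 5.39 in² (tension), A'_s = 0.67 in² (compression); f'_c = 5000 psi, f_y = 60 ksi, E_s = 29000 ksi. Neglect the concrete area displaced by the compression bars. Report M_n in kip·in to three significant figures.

M_n ≈ 9260 kip·in

Assume both steels yield.
a = (A_s − A'_s) f_y/(0.85 f'_c b) = (5.39 − 0.67) × 60/(0.85 × 5 × 10.5) = 6.346 in.
c = a/β₁ = 6.346/0.8 = 7.933 in; ε'_s = 0.003(c − d')/c = 0.0021 ≥ ε_y = 0.0021, so the compression steel yields.
M_n = (A_s − A'_s) f_y (d − a/2) + A'_s f_y (d − d') = 283.2 × (31.7 − 3.173) + 40.2 × (31.7 − 2.3) = 8078.8 + 1181.9 = 9260.7 kip·in.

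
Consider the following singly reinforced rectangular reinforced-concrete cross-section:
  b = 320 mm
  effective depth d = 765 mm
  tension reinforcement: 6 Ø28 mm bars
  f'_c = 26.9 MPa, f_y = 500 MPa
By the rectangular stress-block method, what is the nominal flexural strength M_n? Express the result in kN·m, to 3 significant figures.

M_n ≈ 1180 kN·m

A_s = 6 × 616 = 3696 mm².
T = A_s f_y = 3696 × 500 = 1848000 N = 1848 kN.
From C = T: a = T/(0.85 f'_c b) = 1848000/(0.85 × 26.9 × 320) = 252.57 mm.
M_n = T(d − a/2) = 1848 kN × (765 − 126.285) mm = 1180.35 kN·m.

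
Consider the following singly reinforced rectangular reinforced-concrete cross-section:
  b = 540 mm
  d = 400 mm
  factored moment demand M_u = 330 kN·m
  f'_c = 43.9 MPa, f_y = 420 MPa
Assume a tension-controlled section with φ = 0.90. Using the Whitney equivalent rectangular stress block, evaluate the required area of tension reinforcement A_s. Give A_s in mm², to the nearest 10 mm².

M_n = M_u/φ = 330/0.90 = 366.667 kN·m.
With M_n = 0.85 f'_c a b (d − a/2), solve the quadratic for a:
a = d − √(d² − 2M_n/(0.85 f'_c b)) = 400 − √(400² − 2 × 366.667×10⁶/(0.85 × 43.9 × 540)) = 48.42 mm.
A_s = 0.85 f'_c a b / f_y = 0.85 × 43.9 × 48.42 × 540 / 420 = 2323.0 mm².

A_s ≈ 2320 mm²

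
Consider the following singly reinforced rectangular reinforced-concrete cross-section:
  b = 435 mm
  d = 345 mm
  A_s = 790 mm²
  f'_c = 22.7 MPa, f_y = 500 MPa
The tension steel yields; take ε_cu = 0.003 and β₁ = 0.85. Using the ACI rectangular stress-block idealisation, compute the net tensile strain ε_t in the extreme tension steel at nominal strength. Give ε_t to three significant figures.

a = A_s f_y/(0.85 f'_c b) = 47.06 mm.
β₁ = 0.85, so c = a/β₁ = 47.06/0.85 = 55.36 mm.
From the linear strain diagram with ε_cu = 0.003: ε_t = 0.003 (d − c)/c = 0.003 × (345 − 55.36)/55.36 = 0.0157.
Since ε_t ≥ 0.005, the section is tension-controlled.

ε_t ≈ 0.0157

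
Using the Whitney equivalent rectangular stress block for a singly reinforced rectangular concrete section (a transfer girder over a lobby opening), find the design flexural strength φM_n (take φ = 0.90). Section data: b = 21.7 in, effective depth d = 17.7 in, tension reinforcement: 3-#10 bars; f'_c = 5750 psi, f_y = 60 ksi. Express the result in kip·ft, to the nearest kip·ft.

A_s = 3 × 1.27 = 3.81 in².
T = A_s f_y = 3.81 × 60 = 228.6 kips.
a = T/(0.85 f'_c b) = 228.6/(0.85 × 5.75 × 21.7) = 2.155 in.
M_n = T(d − a/2) = 228.6 × (17.7 − 1.0775) = 3799.9 kip·in = 3799.9/12 = 316.66 kip·ft.
φM_n = 0.90 × 316.66 = 284.99 kip·ft.

φM_n ≈ 285 kip·ft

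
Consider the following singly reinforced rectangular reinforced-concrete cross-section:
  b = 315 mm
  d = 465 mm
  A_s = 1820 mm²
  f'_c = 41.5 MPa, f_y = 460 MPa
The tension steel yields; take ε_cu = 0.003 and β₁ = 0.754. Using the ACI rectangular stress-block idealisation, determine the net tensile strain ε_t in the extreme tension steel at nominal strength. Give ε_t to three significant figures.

ε_t ≈ 0.0110

a = A_s f_y/(0.85 f'_c b) = 75.34 mm.
β₁ = 0.754, so c = a/β₁ = 75.34/0.754 = 99.92 mm.
From the linear strain diagram with ε_cu = 0.003: ε_t = 0.003 (d − c)/c = 0.003 × (465 − 99.92)/99.92 = 0.0110.
Since ε_t ≥ 0.005, the section is tension-controlled.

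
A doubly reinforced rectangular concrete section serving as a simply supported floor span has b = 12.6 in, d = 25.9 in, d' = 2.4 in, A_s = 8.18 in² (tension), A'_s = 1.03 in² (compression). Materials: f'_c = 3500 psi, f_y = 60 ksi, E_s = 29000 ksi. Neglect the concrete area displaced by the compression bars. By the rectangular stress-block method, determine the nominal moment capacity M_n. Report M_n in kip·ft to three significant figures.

Assume both steels yield.
a = (A_s − A'_s) f_y/(0.85 f'_c b) = (8.18 − 1.03) × 60/(0.85 × 3.5 × 12.6) = 11.445 in.
c = a/β₁ = 11.445/0.85 = 13.465 in; ε'_s = 0.003(c − d')/c = 0.0025 ≥ ε_y = 0.0021, so the compression steel yields.
M_n = (A_s − A'_s) f_y (d − a/2) + A'_s f_y (d − d') = 429 × (25.9 − 5.7225) + 61.8 × (25.9 − 2.4) = 8656.1 + 1452.3 = 10108.4 kip·in = 10108.4/12 = 842.37 kip·ft.

M_n ≈ 842 kip·ft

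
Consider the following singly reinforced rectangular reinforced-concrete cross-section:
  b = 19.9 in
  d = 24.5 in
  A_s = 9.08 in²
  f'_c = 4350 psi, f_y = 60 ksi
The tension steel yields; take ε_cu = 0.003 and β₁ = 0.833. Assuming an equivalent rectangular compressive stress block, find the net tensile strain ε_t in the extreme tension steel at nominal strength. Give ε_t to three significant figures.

ε_t ≈ 0.00527

a = A_s f_y/(0.85 f'_c b) = 7.404 in.
β₁ = 0.833, so c = a/β₁ = 7.404/0.833 = 8.888 in.
From the linear strain diagram with ε_cu = 0.003: ε_t = 0.003 (d − c)/c = 0.003 × (24.5 − 8.888)/8.888 = 0.00527.
Since ε_t ≥ 0.005, the section is tension-controlled.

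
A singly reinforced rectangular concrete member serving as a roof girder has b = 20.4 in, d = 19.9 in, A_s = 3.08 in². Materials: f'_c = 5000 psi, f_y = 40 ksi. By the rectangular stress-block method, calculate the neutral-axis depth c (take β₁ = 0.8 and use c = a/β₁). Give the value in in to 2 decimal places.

c ≈ 1.78 in

T = A_s f_y = 3.08 × 40 = 123.2 kips.
a = T/(0.85 f'_c b) = 123.2/(0.85 × 5 × 20.4) = 1.4210 in.
With β₁ = 0.8, c = a/β₁ = 1.4210/0.8 = 1.78 in.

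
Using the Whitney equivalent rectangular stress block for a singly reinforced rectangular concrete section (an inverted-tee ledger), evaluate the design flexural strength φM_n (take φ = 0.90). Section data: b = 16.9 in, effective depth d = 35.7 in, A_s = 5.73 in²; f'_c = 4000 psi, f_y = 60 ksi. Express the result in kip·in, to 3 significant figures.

T = A_s f_y = 5.73 × 60 = 343.8 kips.
a = T/(0.85 f'_c b) = 343.8/(0.85 × 4 × 16.9) = 5.983 in.
M_n = T(d − a/2) = 343.8 × (35.7 − 2.9915) = 11245.2 kip·in.
φM_n = 0.90 × 11245.2 = 10120.7 kip·in.

φM_n ≈ 10100 kip·in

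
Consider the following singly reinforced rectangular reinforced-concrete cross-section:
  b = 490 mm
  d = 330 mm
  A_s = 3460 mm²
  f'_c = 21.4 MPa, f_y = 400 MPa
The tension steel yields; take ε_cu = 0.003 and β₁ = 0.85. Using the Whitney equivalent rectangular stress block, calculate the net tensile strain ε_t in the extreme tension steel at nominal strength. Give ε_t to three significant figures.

ε_t ≈ 0.00242

a = A_s f_y/(0.85 f'_c b) = 155.28 mm.
β₁ = 0.85, so c = a/β₁ = 155.28/0.85 = 182.68 mm.
From the linear strain diagram with ε_cu = 0.003: ε_t = 0.003 (d − c)/c = 0.003 × (330 − 182.68)/182.68 = 0.00242.
ε_t < 0.004 — the section is over-reinforced for flexure under ACI limits.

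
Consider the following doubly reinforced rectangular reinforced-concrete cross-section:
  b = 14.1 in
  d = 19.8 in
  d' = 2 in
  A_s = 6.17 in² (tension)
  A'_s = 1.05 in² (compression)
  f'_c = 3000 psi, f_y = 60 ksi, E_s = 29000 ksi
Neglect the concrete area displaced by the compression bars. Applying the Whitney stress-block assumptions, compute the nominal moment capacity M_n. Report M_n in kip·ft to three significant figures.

M_n ≈ 491 kip·ft

Assume both steels yield.
a = (A_s − A'_s) f_y/(0.85 f'_c b) = (6.17 − 1.05) × 60/(0.85 × 3 × 14.1) = 8.544 in.
c = a/β₁ = 8.544/0.85 = 10.052 in; ε'_s = 0.003(c − d')/c = 0.0024 ≥ ε_y = 0.0021, so the compression steel yields.
M_n = (A_s − A'_s) f_y (d − a/2) + A'_s f_y (d − d') = 307.2 × (19.8 − 4.272) + 63 × (19.8 − 2) = 4770.2 + 1121.4 = 5891.6 kip·in = 5891.6/12 = 490.97 kip·ft.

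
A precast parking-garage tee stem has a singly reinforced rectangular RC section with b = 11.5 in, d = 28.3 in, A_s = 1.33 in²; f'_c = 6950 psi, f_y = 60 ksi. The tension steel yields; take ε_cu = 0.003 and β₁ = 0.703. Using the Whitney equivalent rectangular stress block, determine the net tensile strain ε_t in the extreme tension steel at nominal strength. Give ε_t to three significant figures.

a = A_s f_y/(0.85 f'_c b) = 1.175 in.
β₁ = 0.703, so c = a/β₁ = 1.175/0.703 = 1.671 in.
From the linear strain diagram with ε_cu = 0.003: ε_t = 0.003 (d − c)/c = 0.003 × (28.3 − 1.671)/1.671 = 0.0478.
Since ε_t ≥ 0.005, the section is tension-controlled.

ε_t ≈ 0.0478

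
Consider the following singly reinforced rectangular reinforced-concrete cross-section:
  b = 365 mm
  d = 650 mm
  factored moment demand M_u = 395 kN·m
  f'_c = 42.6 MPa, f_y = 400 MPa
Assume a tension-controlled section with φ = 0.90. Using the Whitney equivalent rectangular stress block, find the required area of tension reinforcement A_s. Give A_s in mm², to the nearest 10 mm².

A_s ≈ 1760 mm²

M_n = M_u/φ = 395/0.90 = 438.889 kN·m.
With M_n = 0.85 f'_c a b (d − a/2), solve the quadratic for a:
a = d − √(d² − 2M_n/(0.85 f'_c b)) = 650 − √(650² − 2 × 438.889×10⁶/(0.85 × 42.6 × 365)) = 53.27 mm.
A_s = 0.85 f'_c a b / f_y = 0.85 × 42.6 × 53.27 × 365 / 400 = 1760.1 mm².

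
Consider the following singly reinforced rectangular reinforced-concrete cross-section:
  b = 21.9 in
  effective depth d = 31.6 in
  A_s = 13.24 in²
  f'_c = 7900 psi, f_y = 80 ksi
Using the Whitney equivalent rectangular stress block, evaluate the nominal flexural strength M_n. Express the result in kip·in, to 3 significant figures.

T = A_s f_y = 13.24 × 80 = 1059.2 kips.
a = T/(0.85 f'_c b) = 1059.2/(0.85 × 7.9 × 21.9) = 7.203 in.
M_n = T(d − a/2) = 1059.2 × (31.6 − 3.6015) = 29656.0 kip·in.

M_n ≈ 29700 kip·in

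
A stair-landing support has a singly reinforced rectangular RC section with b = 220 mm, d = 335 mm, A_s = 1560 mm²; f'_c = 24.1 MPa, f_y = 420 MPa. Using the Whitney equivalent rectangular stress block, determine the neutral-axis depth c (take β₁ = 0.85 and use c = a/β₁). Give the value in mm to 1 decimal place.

T = A_s f_y = 1560 × 420 = 655200 N = 655.2 kN.
Setting C = 0.85 f'_c a b equal to T: a = 655200/(0.85 × 24.1 × 220) = 145.384 mm.
With β₁ = 0.85, c = a/β₁ = 145.384/0.85 = 171.0 mm.

c ≈ 171.0 mm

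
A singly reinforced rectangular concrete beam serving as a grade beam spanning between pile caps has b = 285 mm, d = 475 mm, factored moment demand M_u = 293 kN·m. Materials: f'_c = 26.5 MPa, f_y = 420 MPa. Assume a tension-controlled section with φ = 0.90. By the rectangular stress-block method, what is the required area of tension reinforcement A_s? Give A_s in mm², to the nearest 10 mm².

M_n = M_u/φ = 293/0.90 = 325.556 kN·m.
With M_n = 0.85 f'_c a b (d − a/2), solve the quadratic for a:
a = d − √(d² − 2M_n/(0.85 f'_c b)) = 475 − √(475² − 2 × 325.556×10⁶/(0.85 × 26.5 × 285)) = 122.58 mm.
A_s = 0.85 f'_c a b / f_y = 0.85 × 26.5 × 122.58 × 285 / 420 = 1873.6 mm².

A_s ≈ 1870 mm²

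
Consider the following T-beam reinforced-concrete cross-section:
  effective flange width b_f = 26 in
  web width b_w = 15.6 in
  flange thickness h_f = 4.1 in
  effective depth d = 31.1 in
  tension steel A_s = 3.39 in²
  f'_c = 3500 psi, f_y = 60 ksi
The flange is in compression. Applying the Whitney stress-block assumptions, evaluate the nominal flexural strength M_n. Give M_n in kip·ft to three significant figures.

M_n ≈ 505 kip·ft

Tension: T = A_s f_y = 3.39 × 60 = 203.4 kips.
Try a within the flange: a = T/(0.85 f'_c b_f) = 203.4/(0.85 × 3.5 × 26) = 2.630 in.
Since a = 2.630 ≤ h_f = 4.1 in, the stress block lies entirely in the flange; analyse as a rectangular beam of width b_f.
M_n = T(d − a/2) = 203.4 × (31.1 − 1.315) = 6058.3 kip·in.
M_n = 6058.3/12 = 504.86 kip·ft.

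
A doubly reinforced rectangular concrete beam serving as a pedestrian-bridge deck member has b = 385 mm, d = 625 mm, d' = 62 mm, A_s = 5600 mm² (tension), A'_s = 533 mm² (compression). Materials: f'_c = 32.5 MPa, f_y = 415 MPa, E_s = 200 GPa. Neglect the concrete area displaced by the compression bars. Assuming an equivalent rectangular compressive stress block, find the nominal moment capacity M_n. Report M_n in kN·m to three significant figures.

M_n ≈ 1230 kN·m

Assume both tension and compression steel yield.
Net tension couple steel: A_s − A'_s = 5067 mm².
a = (A_s − A'_s) f_y / (0.85 f'_c b) = 2102805/(0.85 × 32.5 × 385) = 197.71 mm.
c = a/β₁ = 197.71/0.818 = 241.70 mm; ε'_s = 0.003(c − d')/c = 0.0022 ≥ f_y/E_s = 0.0021, so compression steel does yield.
M_n = (A_s − A'_s) f_y (d − a/2) + A'_s f_y (d − d') = [2102805 × (625 − 98.855) + 221195 × (625 − 62)] × 10⁻⁶ = 1106.38 + 124.53 = 1230.91 kN·m.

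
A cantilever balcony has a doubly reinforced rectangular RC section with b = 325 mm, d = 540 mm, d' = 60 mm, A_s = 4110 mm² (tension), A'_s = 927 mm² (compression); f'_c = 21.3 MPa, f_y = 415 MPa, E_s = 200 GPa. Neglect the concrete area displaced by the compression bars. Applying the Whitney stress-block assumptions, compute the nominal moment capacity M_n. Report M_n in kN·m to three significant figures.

M_n ≈ 750 kN·m

Assume both tension and compression steel yield.
Net tension couple steel: A_s − A'_s = 3183 mm².
a = (A_s − A'_s) f_y / (0.85 f'_c b) = 1320945/(0.85 × 21.3 × 325) = 224.49 mm.
c = a/β₁ = 224.49/0.85 = 264.11 mm; ε'_s = 0.003(c − d')/c = 0.0023 ≥ f_y/E_s = 0.0021, so compression steel does yield.
M_n = (A_s − A'_s) f_y (d − a/2) + A'_s f_y (d − d') = [1320945 × (540 − 112.245) + 384705 × (540 − 60)] × 10⁻⁶ = 565.04 + 184.66 = 749.70 kN·m.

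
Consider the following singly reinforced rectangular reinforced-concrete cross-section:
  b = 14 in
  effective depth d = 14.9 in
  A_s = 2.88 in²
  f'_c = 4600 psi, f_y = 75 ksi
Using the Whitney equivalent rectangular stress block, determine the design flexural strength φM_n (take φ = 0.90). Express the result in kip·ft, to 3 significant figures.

φM_n ≈ 209 kip·ft

T = A_s f_y = 2.88 × 75 = 216 kips.
a = T/(0.85 f'_c b) = 216/(0.85 × 4.6 × 14) = 3.946 in.
M_n = T(d − a/2) = 216 × (14.9 − 1.973) = 2792.2 kip·in = 2792.2/12 = 232.68 kip·ft.
φM_n = 0.90 × 232.68 = 209.41 kip·ft.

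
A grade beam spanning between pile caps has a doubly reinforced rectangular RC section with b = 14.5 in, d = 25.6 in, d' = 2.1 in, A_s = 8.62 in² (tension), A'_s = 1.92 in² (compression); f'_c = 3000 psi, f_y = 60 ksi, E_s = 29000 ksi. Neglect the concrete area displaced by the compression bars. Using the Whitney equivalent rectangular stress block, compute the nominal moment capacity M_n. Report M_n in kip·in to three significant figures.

Assume both steels yield.
a = (A_s − A'_s) f_y/(0.85 f'_c b) = (8.62 − 1.92) × 60/(0.85 × 3 × 14.5) = 10.872 in.
c = a/β₁ = 10.872/0.85 = 12.791 in; ε'_s = 0.003(c − d')/c = 0.0025 ≥ ε_y = 0.0021, so the compression steel yields.
M_n = (A_s − A'_s) f_y (d − a/2) + A'_s f_y (d − d') = 402 × (25.6 − 5.436) + 115.2 × (25.6 − 2.1) = 8105.9 + 2707.2 = 10813.1 kip·in.

M_n ≈ 10800 kip·in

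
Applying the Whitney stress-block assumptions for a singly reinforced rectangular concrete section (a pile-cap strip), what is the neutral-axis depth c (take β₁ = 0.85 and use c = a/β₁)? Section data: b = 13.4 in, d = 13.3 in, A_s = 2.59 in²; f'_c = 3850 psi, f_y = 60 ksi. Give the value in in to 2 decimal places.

c ≈ 4.17 in

T = A_s f_y = 2.59 × 60 = 155.4 kips.
a = T/(0.85 f'_c b) = 155.4/(0.85 × 3.85 × 13.4) = 3.5438 in.
With β₁ = 0.85, c = a/β₁ = 3.5438/0.85 = 4.17 in.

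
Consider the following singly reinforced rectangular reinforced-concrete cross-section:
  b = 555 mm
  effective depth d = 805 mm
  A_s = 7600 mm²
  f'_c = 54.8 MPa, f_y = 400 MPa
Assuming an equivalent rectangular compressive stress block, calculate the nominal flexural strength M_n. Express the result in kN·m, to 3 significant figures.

M_n ≈ 2270 kN·m

T = A_s f_y = 7600 × 400 = 3040000 N = 3040 kN.
From C = T: a = T/(0.85 f'_c b) = 3040000/(0.85 × 54.8 × 555) = 117.59 mm.
M_n = T(d − a/2) = 3040 kN × (805 − 58.795) mm = 2268.46 kN·m.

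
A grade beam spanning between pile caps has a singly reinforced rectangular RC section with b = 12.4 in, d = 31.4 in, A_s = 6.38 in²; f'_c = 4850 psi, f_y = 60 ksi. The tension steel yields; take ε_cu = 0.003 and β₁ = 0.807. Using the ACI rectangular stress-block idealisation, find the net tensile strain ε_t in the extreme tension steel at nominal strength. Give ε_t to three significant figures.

ε_t ≈ 0.00715

a = A_s f_y/(0.85 f'_c b) = 7.488 in.
β₁ = 0.807, so c = a/β₁ = 7.488/0.807 = 9.279 in.
From the linear strain diagram with ε_cu = 0.003: ε_t = 0.003 (d − c)/c = 0.003 × (31.4 − 9.279)/9.279 = 0.00715.
Since ε_t ≥ 0.005, the section is tension-controlled.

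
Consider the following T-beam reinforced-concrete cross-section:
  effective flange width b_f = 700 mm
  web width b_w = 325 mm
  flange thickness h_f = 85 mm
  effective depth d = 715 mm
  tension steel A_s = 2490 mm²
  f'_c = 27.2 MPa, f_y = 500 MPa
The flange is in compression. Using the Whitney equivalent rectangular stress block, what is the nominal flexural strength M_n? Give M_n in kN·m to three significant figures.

M_n ≈ 842 kN·m

Tension: T = A_s f_y = 2490 × 500 = 1245000 N.
Try a within the flange: a = T/(0.85 f'_c b_f) = 1245000/(0.85 × 27.2 × 700) = 76.93 mm.
Since a = 76.93 ≤ h_f = 85 mm, the stress block lies entirely in the flange; analyse as a rectangular beam of width b_f.
M_n = T(d − a/2) = 1245000 × (715 − 38.465) = 842.29 × 10⁶ N·mm.
M_n = 842.29 kN·m.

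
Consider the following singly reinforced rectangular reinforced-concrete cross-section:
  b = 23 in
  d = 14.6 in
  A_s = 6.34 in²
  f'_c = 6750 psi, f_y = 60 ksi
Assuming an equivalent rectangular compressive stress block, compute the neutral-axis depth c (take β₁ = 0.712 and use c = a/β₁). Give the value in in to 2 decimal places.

c ≈ 4.05 in

T = A_s f_y = 6.34 × 60 = 380.4 kips.
a = T/(0.85 f'_c b) = 380.4/(0.85 × 6.75 × 23) = 2.8826 in.
With β₁ = 0.712, c = a/β₁ = 2.8826/0.712 = 4.05 in.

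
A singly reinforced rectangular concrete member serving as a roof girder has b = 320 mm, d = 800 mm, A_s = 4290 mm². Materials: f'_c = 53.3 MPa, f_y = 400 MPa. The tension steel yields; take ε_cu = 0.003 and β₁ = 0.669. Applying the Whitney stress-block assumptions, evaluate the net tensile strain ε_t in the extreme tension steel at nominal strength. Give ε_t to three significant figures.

a = A_s f_y/(0.85 f'_c b) = 118.36 mm.
β₁ = 0.669, so c = a/β₁ = 118.36/0.669 = 176.92 mm.
From the linear strain diagram with ε_cu = 0.003: ε_t = 0.003 (d − c)/c = 0.003 × (800 − 176.92)/176.92 = 0.0106.
Since ε_t ≥ 0.005, the section is tension-controlled.

ε_t ≈ 0.0106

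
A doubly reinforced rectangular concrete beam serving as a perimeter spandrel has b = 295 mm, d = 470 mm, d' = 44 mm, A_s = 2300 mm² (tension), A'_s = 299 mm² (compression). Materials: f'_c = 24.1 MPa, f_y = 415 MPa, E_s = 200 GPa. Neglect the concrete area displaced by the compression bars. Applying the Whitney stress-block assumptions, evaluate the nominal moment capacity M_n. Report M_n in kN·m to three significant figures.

Assume both tension and compression steel yield.
Net tension couple steel: A_s − A'_s = 2001 mm².
a = (A_s − A'_s) f_y / (0.85 f'_c b) = 830415/(0.85 × 24.1 × 295) = 137.42 mm.
c = a/β₁ = 137.42/0.85 = 161.67 mm; ε'_s = 0.003(c − d')/c = 0.0022 ≥ f_y/E_s = 0.0021, so compression steel does yield.
M_n = (A_s − A'_s) f_y (d − a/2) + A'_s f_y (d − d') = [830415 × (470 − 68.71) + 124085 × (470 − 44)] × 10⁻⁶ = 333.24 + 52.86 = 386.10 kN·m.

M_n ≈ 386 kN·m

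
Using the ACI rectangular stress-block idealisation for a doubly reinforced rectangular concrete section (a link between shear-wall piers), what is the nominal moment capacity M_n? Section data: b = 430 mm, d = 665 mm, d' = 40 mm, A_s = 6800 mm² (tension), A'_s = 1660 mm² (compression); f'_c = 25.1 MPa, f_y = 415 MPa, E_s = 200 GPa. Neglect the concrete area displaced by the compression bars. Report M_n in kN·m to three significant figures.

Assume both tension and compression steel yield.
Net tension couple steel: A_s − A'_s = 5140 mm².
a = (A_s − A'_s) f_y / (0.85 f'_c b) = 2133100/(0.85 × 25.1 × 430) = 232.51 mm.
c = a/β₁ = 232.51/0.85 = 273.54 mm; ε'_s = 0.003(c − d')/c = 0.0026 ≥ f_y/E_s = 0.0021, so compression steel does yield.
M_n = (A_s − A'_s) f_y (d − a/2) + A'_s f_y (d − d') = [2133100 × (665 − 116.255) + 688900 × (665 − 40)] × 10⁻⁶ = 1170.53 + 430.56 = 1601.09 kN·m.

M_n ≈ 1600 kN·m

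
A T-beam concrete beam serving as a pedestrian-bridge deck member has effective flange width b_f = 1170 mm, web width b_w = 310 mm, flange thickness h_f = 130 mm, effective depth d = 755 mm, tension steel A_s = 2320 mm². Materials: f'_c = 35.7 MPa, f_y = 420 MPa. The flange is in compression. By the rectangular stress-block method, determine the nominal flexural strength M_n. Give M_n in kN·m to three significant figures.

Tension: T = A_s f_y = 2320 × 420 = 974400 N.
Try a within the flange: a = T/(0.85 f'_c b_f) = 974400/(0.85 × 35.7 × 1170) = 27.45 mm.
Since a = 27.45 ≤ h_f = 130 mm, the stress block lies entirely in the flange; analyse as a rectangular beam of width b_f.
M_n = T(d − a/2) = 974400 × (755 − 13.725) = 722.30 × 10⁶ N·mm.
M_n = 722.30 kN·m.

M_n ≈ 722 kN·m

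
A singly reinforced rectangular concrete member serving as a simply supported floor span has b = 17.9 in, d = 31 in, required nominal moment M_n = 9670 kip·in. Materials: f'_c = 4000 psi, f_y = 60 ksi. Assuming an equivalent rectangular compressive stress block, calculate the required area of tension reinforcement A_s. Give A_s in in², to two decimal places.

From M_n = 0.85 f'_c a b (d − a/2):
a = d − √(d² − 2M_n/(0.85 f'_c b)) = 31 − √(31² − 2 × 9670/(0.85 × 4 × 17.9)) = 5.638 in.
A_s = 0.85 f'_c a b / f_y = 0.85 × 4 × 5.638 × 17.9 / 60 = 5.719 in².

A_s ≈ 5.72 in²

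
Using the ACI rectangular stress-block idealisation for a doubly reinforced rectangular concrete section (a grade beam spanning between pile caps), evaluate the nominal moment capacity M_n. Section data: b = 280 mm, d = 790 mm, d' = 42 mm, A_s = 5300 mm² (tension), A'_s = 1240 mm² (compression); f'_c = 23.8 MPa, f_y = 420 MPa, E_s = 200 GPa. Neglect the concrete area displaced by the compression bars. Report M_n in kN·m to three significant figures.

M_n ≈ 1480 kN·m

Assume both tension and compression steel yield.
Net tension couple steel: A_s − A'_s = 4060 mm².
a = (A_s − A'_s) f_y / (0.85 f'_c b) = 1705200/(0.85 × 23.8 × 280) = 301.04 mm.
c = a/β₁ = 301.04/0.85 = 354.16 mm; ε'_s = 0.003(c − d')/c = 0.0026 ≥ f_y/E_s = 0.0021, so compression steel does yield.
M_n = (A_s − A'_s) f_y (d − a/2) + A'_s f_y (d − d') = [1705200 × (790 − 150.52) + 520800 × (790 − 42)] × 10⁻⁶ = 1090.44 + 389.56 = 1480.00 kN·m.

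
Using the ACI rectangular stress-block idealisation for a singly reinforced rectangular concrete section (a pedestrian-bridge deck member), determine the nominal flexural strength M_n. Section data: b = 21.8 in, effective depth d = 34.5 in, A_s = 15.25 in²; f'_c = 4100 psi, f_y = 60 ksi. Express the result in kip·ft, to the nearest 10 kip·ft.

T = A_s f_y = 15.25 × 60 = 915 kips.
a = T/(0.85 f'_c b) = 915/(0.85 × 4.1 × 21.8) = 12.044 in.
M_n = T(d − a/2) = 915 × (34.5 − 6.022) = 26057.4 kip·in = 26057.4/12 = 2171.45 kip·ft.

M_n ≈ 2170 kip·ft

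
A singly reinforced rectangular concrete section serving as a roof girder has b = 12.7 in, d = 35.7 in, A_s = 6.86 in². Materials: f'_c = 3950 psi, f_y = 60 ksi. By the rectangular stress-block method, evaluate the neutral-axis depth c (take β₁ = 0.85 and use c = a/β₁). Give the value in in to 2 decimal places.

c ≈ 11.36 in

T = A_s f_y = 6.86 × 60 = 411.6 kips.
a = T/(0.85 f'_c b) = 411.6/(0.85 × 3.95 × 12.7) = 9.6529 in.
With β₁ = 0.85, c = a/β₁ = 9.6529/0.85 = 11.36 in.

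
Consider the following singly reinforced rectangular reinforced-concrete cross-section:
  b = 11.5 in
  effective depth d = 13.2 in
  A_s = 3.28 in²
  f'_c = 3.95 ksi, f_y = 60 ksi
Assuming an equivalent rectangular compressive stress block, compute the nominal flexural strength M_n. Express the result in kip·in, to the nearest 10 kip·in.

T = A_s f_y = 3.28 × 60 = 196.8 kips.
a = T/(0.85 f'_c b) = 196.8/(0.85 × 3.95 × 11.5) = 5.097 in.
M_n = T(d − a/2) = 196.8 × (13.2 − 2.5485) = 2096.2 kip·in.

M_n ≈ 2100 kip·in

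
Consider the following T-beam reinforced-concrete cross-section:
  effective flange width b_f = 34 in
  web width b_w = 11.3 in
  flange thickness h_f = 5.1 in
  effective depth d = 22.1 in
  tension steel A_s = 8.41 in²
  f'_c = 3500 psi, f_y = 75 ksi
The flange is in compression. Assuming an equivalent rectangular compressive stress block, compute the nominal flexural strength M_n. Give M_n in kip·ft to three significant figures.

Tension: T = A_s f_y = 8.41 × 75 = 630.75 kips.
Try a within the flange: a = T/(0.85 f'_c b_f) = 630.75/(0.85 × 3.5 × 34) = 6.236 in.
a = 6.236 > h_f = 5.1 in: the block extends into the web. Split into flange-overhang and web parts.
C_f = 0.85 f'_c (b_f − b_w) h_f = 0.85 × 3.5 × (34 − 11.3) × 5.1 = 344.4 kips.
Remaining web compression depth: a_w = (T − C_f)/(0.85 f'_c b_w) = (630.75 − 344.4)/(0.85 × 3.5 × 11.3) = 8.518 in.
M_n = C_f(d − h_f/2) + (T − C_f)(d − a_w/2) = 344.4 × (22.1 − 2.55) + 286.35 × (22.1 − 4.259) = 6733.0 + 5108.8 = 11841.8 kip·in.
M_n = 11841.8/12 = 986.82 kip·ft.

M_n ≈ 987 kip·ft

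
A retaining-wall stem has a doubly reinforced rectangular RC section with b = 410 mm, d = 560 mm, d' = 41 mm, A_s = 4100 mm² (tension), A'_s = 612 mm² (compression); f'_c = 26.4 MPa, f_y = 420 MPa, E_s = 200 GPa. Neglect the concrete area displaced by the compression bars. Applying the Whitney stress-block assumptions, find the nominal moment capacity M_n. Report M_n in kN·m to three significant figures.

M_n ≈ 837 kN·m

Assume both tension and compression steel yield.
Net tension couple steel: A_s − A'_s = 3488 mm².
a = (A_s − A'_s) f_y / (0.85 f'_c b) = 1464960/(0.85 × 26.4 × 410) = 159.23 mm.
c = a/β₁ = 159.23/0.85 = 187.33 mm; ε'_s = 0.003(c − d')/c = 0.0023 ≥ f_y/E_s = 0.0021, so compression steel does yield.
M_n = (A_s − A'_s) f_y (d − a/2) + A'_s f_y (d − d') = [1464960 × (560 − 79.615) + 257040 × (560 − 41)] × 10⁻⁶ = 703.74 + 133.40 = 837.14 kN·m.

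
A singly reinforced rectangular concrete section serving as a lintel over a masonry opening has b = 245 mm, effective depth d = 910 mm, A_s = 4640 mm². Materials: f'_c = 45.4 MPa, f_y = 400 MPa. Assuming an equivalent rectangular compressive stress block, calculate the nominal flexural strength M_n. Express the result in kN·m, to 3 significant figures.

T = A_s f_y = 4640 × 400 = 1856000 N = 1856 kN.
From C = T: a = T/(0.85 f'_c b) = 1856000/(0.85 × 45.4 × 245) = 196.31 mm.
M_n = T(d − a/2) = 1856 kN × (910 − 98.155) mm = 1506.78 kN·m.

M_n ≈ 1510 kN·m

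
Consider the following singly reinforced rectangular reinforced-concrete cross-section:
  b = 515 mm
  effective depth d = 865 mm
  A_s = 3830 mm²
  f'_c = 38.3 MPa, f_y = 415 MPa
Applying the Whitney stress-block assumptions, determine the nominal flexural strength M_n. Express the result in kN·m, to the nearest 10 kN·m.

M_n ≈ 1300 kN·m

T = A_s f_y = 3830 × 415 = 1589450 N = 1589.45 kN.
From C = T: a = T/(0.85 f'_c b) = 1589450/(0.85 × 38.3 × 515) = 94.80 mm.
M_n = T(d − a/2) = 1589.45 kN × (865 − 47.4) mm = 1299.53 kN·m.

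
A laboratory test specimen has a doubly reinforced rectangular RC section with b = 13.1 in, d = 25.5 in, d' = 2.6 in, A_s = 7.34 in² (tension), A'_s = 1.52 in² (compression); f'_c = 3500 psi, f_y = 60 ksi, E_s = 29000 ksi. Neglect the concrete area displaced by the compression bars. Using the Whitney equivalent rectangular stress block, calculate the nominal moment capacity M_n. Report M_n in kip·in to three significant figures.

Assume both steels yield.
a = (A_s − A'_s) f_y/(0.85 f'_c b) = (7.34 − 1.52) × 60/(0.85 × 3.5 × 13.1) = 8.960 in.
c = a/β₁ = 8.960/0.85 = 10.541 in; ε'_s = 0.003(c − d')/c = 0.0023 ≥ ε_y = 0.0021, so the compression steel yields.
M_n = (A_s − A'_s) f_y (d − a/2) + A'_s f_y (d − d') = 349.2 × (25.5 − 4.48) + 91.2 × (25.5 − 2.6) = 7340.2 + 2088.5 = 9428.7 kip·in.

M_n ≈ 9430 kip·in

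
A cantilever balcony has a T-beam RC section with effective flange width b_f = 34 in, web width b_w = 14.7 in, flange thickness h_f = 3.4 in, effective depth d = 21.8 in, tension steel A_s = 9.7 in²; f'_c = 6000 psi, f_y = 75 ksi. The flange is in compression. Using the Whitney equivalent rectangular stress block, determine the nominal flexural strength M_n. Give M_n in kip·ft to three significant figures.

M_n ≈ 1190 kip·ft

Tension: T = A_s f_y = 9.7 × 75 = 727.5 kips.
Try a within the flange: a = T/(0.85 f'_c b_f) = 727.5/(0.85 × 6 × 34) = 4.196 in.
a = 4.196 > h_f = 3.4 in: the block extends into the web. Split into flange-overhang and web parts.
C_f = 0.85 f'_c (b_f − b_w) h_f = 0.85 × 6 × (34 − 14.7) × 3.4 = 334.7 kips.
Remaining web compression depth: a_w = (T − C_f)/(0.85 f'_c b_w) = (727.5 − 334.7)/(0.85 × 6 × 14.7) = 5.239 in.
M_n = C_f(d − h_f/2) + (T − C_f)(d − a_w/2) = 334.7 × (21.8 − 1.7) + 392.8 × (21.8 − 2.6195) = 6727.5 + 7534.1 = 14261.6 kip·in.
M_n = 14261.6/12 = 1188.47 kip·ft.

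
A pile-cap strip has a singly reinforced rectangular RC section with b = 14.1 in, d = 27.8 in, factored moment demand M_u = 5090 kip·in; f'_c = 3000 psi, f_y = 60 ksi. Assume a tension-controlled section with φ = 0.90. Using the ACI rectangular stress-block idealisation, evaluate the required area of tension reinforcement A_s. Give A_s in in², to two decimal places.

A_s ≈ 3.83 in²

M_n = M_u/φ = 5090/0.90 = 5655.56 kip·in.
From M_n = 0.85 f'_c a b (d − a/2):
a = d − √(d² − 2M_n/(0.85 f'_c b)) = 27.8 − √(27.8² − 2 × 5655.56/(0.85 × 3 × 14.1)) = 6.393 in.
A_s = 0.85 f'_c a b / f_y = 0.85 × 3 × 6.393 × 14.1 / 60 = 3.831 in².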